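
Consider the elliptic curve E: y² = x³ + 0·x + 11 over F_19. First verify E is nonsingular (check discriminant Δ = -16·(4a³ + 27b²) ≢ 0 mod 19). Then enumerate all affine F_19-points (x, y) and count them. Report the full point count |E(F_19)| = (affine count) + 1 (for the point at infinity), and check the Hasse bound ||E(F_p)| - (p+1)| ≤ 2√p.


Affine points = {(0, 7), (0, 12), (2, 0), (3, 0), (10, 2), (10, 17), (13, 2), (13, 17), (14, 0), (15, 2), (15, 17)}; affine count = 11; |E(F_19)| = 12.

Discriminant check: Δ ∝ 4a³ + 27b² = 4·0³ + 27·11² = 4·0 + 27·121 ≡ 18 (mod 19). Nonzero ⇒ E is nonsingular.
For each x ∈ F_19, compute rhs = x³ + 0·x + 11 mod 19, then count y ∈ F_19 with y² ≡ rhs.
  x = 0: rhs = 11, matching y values: 7, 12 (2 points).
  x = 1: rhs = 12, matching y values: none (0 points).
  x = 2: rhs = 0, matching y values: 0 (1 points).
  x = 3: rhs = 0, matching y values: 0 (1 points).
  x = 4: rhs = 18, matching y values: none (0 points).
  x = 5: rhs = 3, matching y values: none (0 points).
  x = 6: rhs = 18, matching y values: none (0 points).
  x = 7: rhs = 12, matching y values: none (0 points).
  x = 8: rhs = 10, matching y values: none (0 points).
  x = 9: rhs = 18, matching y values: none (0 points).
  x = 10: rhs = 4, matching y values: 2, 17 (2 points).
  x = 11: rhs = 12, matching y values: none (0 points).
  x = 12: rhs = 10, matching y values: none (0 points).
  x = 13: rhs = 4, matching y values: 2, 17 (2 points).
  x = 14: rhs = 0, matching y values: 0 (1 points).
  x = 15: rhs = 4, matching y values: 2, 17 (2 points).
  x = 16: rhs = 3, matching y values: none (0 points).
  x = 17: rhs = 3, matching y values: none (0 points).
  x = 18: rhs = 10, matching y values: none (0 points).
Total affine count: 11.
Full point count |E(F_19)| = 11 + 1 = 12.
Hasse bound: |12 − (19+1)| = |-8| = 8 ≤ 2√19 ≈ 8.7178 ✓.


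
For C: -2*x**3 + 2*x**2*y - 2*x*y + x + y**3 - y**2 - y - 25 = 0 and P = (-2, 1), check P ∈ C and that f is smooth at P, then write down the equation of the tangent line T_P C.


Tangent line at P: -33*x + 12*y - 78 = 0.

Step 1: f(-2, 1) = 0, so P lies on C.
Step 2: partial derivatives
  f_x(x, y) = -6*x**2 + 4*x*y - 2*y + 1, f_y(x, y) = 2*x**2 - 2*x + 3*y**2 - 2*y - 1.
  f_x(P) = -33, f_y(P) = 12 (gradient nonzero, so P is smooth).
Step 3: tangent line at P: -33·(x − -2) + 12·(y − 1) = 0.
Expanding: -33*x + 12*y - 78 = 0.


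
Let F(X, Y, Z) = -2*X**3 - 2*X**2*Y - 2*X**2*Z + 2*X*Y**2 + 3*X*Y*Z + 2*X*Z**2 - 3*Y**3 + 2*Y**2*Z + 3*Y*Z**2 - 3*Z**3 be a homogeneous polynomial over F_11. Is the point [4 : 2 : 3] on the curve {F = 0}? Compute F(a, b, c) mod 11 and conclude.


F(4,2,3) ≡ 4 (mod 11); P is NOT on the curve.

Evaluate F(4, 2, 3) term-by-term (mod 11).
  -2*X**3 ↦ -2·64·1·1 = -128
  -2*X**2*Y ↦ -2·16·2·1 = -64
  -2*X**2*Z ↦ -2·16·1·3 = -96
  2*X*Y**2 ↦ 2·4·4·1 = 32
  3*X*Y*Z ↦ 3·4·2·3 = 72
  2*X*Z**2 ↦ 2·4·1·9 = 72
  -3*Y**3 ↦ -3·1·8·1 = -24
  2*Y**2*Z ↦ 2·1·4·3 = 24
  3*Y*Z**2 ↦ 3·1·2·9 = 54
  -3*Z**3 ↦ -3·1·1·27 = -81
Sum: F(4, 2, 3) = (-128) + (-64) + (-96) + (32) + (72) + (72) + (-24) + (24) + (54) + (-81) = -139.
Reducing mod 11: -139 ≡ 4 (mod 11).
Since F(a, b, c) ≡ 4 ≠ 0 (mod 11), P does NOT lie on the curve.


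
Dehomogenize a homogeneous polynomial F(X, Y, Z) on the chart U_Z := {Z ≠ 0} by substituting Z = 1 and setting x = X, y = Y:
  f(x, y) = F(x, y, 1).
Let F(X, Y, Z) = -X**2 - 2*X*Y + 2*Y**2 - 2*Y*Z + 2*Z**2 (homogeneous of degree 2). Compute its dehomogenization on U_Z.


f(x, y) = -x**2 - 2*x*y + 2*y**2 - 2*y + 2

On U_Z we set Z = 1. Each monomial c·X^i·Y^j·Z^k in F becomes c·x^i·y^j·1^k = c·x^i·y^j.
Substituting Z = 1: F(X, Y, 1) = -x**2 - 2*x*y + 2*y**2 - 2*y + 2.
Note: deg(f) ≤ deg(F) = 2; strict inequality happens when F is divisible by Z (lost terms).


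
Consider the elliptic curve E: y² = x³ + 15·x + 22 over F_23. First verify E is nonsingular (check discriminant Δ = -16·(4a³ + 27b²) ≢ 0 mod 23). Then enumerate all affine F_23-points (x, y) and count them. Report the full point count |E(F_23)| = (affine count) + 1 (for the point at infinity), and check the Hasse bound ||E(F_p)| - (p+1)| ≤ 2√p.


Affine points = {(3, 5), (3, 18), (4, 10), (4, 13), (6, 11), (6, 12), (9, 9), (9, 14), (11, 0), (14, 3), (14, 20), (18, 11), (18, 12), (19, 6), (19, 17), (22, 11), (22, 12)}; affine count = 17; |E(F_23)| = 18.

Discriminant check: Δ ∝ 4a³ + 27b² = 4·15³ + 27·22² = 4·3375 + 27·484 ≡ 3 (mod 23). Nonzero ⇒ E is nonsingular.
For each x ∈ F_23, compute rhs = x³ + 15·x + 22 mod 23, then count y ∈ F_23 with y² ≡ rhs.
  x = 0: rhs = 22, matching y values: none (0 points).
  x = 1: rhs = 15, matching y values: none (0 points).
  x = 2: rhs = 14, matching y values: none (0 points).
  x = 3: rhs = 2, matching y values: 5, 18 (2 points).
  x = 4: rhs = 8, matching y values: 10, 13 (2 points).
  x = 5: rhs = 15, matching y values: none (0 points).
  x = 6: rhs = 6, matching y values: 11, 12 (2 points).
  x = 7: rhs = 10, matching y values: none (0 points).
  x = 8: rhs = 10, matching y values: none (0 points).
  x = 9: rhs = 12, matching y values: 9, 14 (2 points).
  x = 10: rhs = 22, matching y values: none (0 points).
  x = 11: rhs = 0, matching y values: 0 (1 points).
  x = 12: rhs = 21, matching y values: none (0 points).
  x = 13: rhs = 22, matching y values: none (0 points).
  x = 14: rhs = 9, matching y values: 3, 20 (2 points).
  x = 15: rhs = 11, matching y values: none (0 points).
  x = 16: rhs = 11, matching y values: none (0 points).
  x = 17: rhs = 15, matching y values: none (0 points).
  x = 18: rhs = 6, matching y values: 11, 12 (2 points).
  x = 19: rhs = 13, matching y values: 6, 17 (2 points).
  x = 20: rhs = 19, matching y values: none (0 points).
  x = 21: rhs = 7, matching y values: none (0 points).
  x = 22: rhs = 6, matching y values: 11, 12 (2 points).
Total affine count: 17.
Full point count |E(F_23)| = 17 + 1 = 18.
Hasse bound: |18 − (23+1)| = |-6| = 6 ≤ 2√23 ≈ 9.5917 ✓.


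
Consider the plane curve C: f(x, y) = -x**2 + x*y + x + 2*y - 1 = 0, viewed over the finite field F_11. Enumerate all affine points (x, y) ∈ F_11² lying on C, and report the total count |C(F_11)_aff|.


Affine F_11-points: {(0, 6), (1, 4), (2, 9), (3, 8), (4, 4), (5, 3), (6, 8), (7, 6), (8, 9), (10, 3)}; count = 10.

For each of the 121 pairs (x, y) ∈ F_11², evaluate f(x, y) mod 11. Record the zeros.
  x = 0: [0↦10, 1↦1, 2↦3, 3↦5, 4↦7, 5↦9, 6↦0, 7↦2, 8↦4, 9↦6, 10↦8]  zeros at y ∈ {6}
  x = 1: [0↦10, 1↦2, 2↦5, 3↦8, 4↦0, 5↦3, 6↦6, 7↦9, 8↦1, 9↦4, 10↦7]  zeros at y ∈ {4}
  x = 2: [0↦8, 1↦1, 2↦5, 3↦9, 4↦2, 5↦6, 6↦10, 7↦3, 8↦7, 9↦0, 10↦4]  zeros at y ∈ {9}
  x = 3: [0↦4, 1↦9, 2↦3, 3↦8, 4↦2, 5↦7, 6↦1, 7↦6, 8↦0, 9↦5, 10↦10]  zeros at y ∈ {8}
  x = 4: [0↦9, 1↦4, 2↦10, 3↦5, 4↦0, 5↦6, 6↦1, 7↦7, 8↦2, 9↦8, 10↦3]  zeros at y ∈ {4}
  x = 5: [0↦1, 1↦8, 2↦4, 3↦0, 4↦7, 5↦3, 6↦10, 7↦6, 8↦2, 9↦9, 10↦5]  zeros at y ∈ {3}
  x = 6: [0↦2, 1↦10, 2↦7, 3↦4, 4↦1, 5↦9, 6↦6, 7↦3, 8↦0, 9↦8, 10↦5]  zeros at y ∈ {8}
  x = 7: [0↦1, 1↦10, 2↦8, 3↦6, 4↦4, 5↦2, 6↦0, 7↦9, 8↦7, 9↦5, 10↦3]  zeros at y ∈ {6}
  x = 8: [0↦9, 1↦8, 2↦7, 3↦6, 4↦5, 5↦4, 6↦3, 7↦2, 8↦1, 9↦0, 10↦10]  zeros at y ∈ {9}
  x = 9: [0↦4, 1↦4, 2↦4, 3↦4, 4↦4, 5↦4, 6↦4, 7↦4, 8↦4, 9↦4, 10↦4]  zeros at y ∈ ∅
  x = 10: [0↦8, 1↦9, 2↦10, 3↦0, 4↦1, 5↦2, 6↦3, 7↦4, 8↦5, 9↦6, 10↦7]  zeros at y ∈ {3}
Collecting zeros: affine points = {(0, 6), (1, 4), (2, 9), (3, 8), (4, 4), (5, 3), (6, 8), (7, 6), (8, 9), (10, 3)}.
Total count |C(F_11)_aff| = 10.


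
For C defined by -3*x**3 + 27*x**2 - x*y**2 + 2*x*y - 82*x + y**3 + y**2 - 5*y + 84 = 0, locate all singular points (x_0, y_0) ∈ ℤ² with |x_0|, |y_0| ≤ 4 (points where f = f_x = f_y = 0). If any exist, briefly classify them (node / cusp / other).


Singular points: {(3, 1)}; classification: cusp.

Compute partial derivatives:
  f_x = -9*x**2 + 54*x - y**2 + 2*y - 82.
  f_y = -2*x*y + 2*x + 3*y**2 + 2*y - 5.
Scan x_0 ∈ {−4, ..., 4}. For each x_0, f_y(x_0, y) is a polynomial in y; find its integer roots y ∈ {−4, ..., 4}, then test f_x and f at those candidates.
  x = -4: f_y(-4, y) = 3*y**2 + 10*y - 13; vanishes at y ∈ {1}. (-4, 1): f_x = -441 ≠ 0.
  x = -3: f_y(-3, y) = 3*y**2 + 8*y - 11; vanishes at y ∈ {1}. (-3, 1): f_x = -324 ≠ 0.
  x = -2: f_y(-2, y) = 3*y**2 + 6*y - 9; vanishes at y ∈ {-3, 1}. (-2, -3): f_x = -241 ≠ 0; (-2, 1): f_x = -225 ≠ 0.
  x = -1: f_y(-1, y) = 3*y**2 + 4*y - 7; vanishes at y ∈ {1}. (-1, 1): f_x = -144 ≠ 0.
  x = 0: f_y(0, y) = 3*y**2 + 2*y - 5; vanishes at y ∈ {1}. (0, 1): f_x = -81 ≠ 0.
  x = 1: f_y(1, y) = 3*y**2 - 3; vanishes at y ∈ {-1, 1}. (1, -1): f_x = -40 ≠ 0; (1, 1): f_x = -36 ≠ 0.
  x = 2: f_y(2, y) = 3*y**2 - 2*y - 1; vanishes at y ∈ {1}. (2, 1): f_x = -9 ≠ 0.
  x = 3: f_y(3, y) = 3*y**2 - 4*y + 1; vanishes at y ∈ {1}. (3, 1): f_x = 0, f = 0 — SINGULAR.
  x = 4: f_y(4, y) = 3*y**2 - 6*y + 3; vanishes at y ∈ {1}. (4, 1): f_x = -9 ≠ 0.
Only singular point on the grid: (3, 1).
Classify: substitute x = 3 + u, y = 1 + v and expand: f = -3*u**3 - u*v**2 + v**3 + v**2.
No constant or linear terms (consistent with a singular point). Quadratic part: v**2. Cubic part: -3*u**3 - u*v**2 + v**3.
The quadratic part v**2 is a perfect square, so there is a single (double) tangent line v = 0, i.e. y = 1. Restricting the cubic part to that line (v = 0) leaves -3*u**3 ≠ 0, so f is not divisible by v and the branch is v² ≈ 3*u**3 to lowest order — this is a cusp.
Classification: cusp.


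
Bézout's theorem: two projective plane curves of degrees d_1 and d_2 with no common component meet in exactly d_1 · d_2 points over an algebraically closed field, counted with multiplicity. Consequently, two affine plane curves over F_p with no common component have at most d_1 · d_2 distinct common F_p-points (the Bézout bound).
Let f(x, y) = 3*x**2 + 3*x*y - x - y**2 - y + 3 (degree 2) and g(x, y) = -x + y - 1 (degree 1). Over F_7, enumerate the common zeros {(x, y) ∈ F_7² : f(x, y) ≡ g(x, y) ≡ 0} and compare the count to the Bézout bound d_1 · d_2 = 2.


Common zeros: {(4, 5), (6, 0)}; count = 2; Bézout bound = 2.

deg(f) = 2, deg(g) = 1, so Bézout bound = 2.
Scan x ∈ F_7. For each x, list the y ∈ F_7 with f(x, y) ≡ 0 and those with g(x, y) ≡ 0 (mod 7); the common zeros in that column are the intersection.
  x = 0: f ≡ 0 at y ∈ ∅; g ≡ 0 at y ∈ {1}; common: ∅.
  x = 1: f ≡ 0 at y ∈ ∅; g ≡ 0 at y ∈ {2}; common: ∅.
  x = 2: f ≡ 0 at y ∈ {6}; g ≡ 0 at y ∈ {3}; common: ∅.
  x = 3: f ≡ 0 at y ∈ {3, 5}; g ≡ 0 at y ∈ {4}; common: ∅.
  x = 4: f ≡ 0 at y ∈ {5, 6}; g ≡ 0 at y ∈ {5}; common: {5}.
  x = 5: f ≡ 0 at y ∈ ∅; g ≡ 0 at y ∈ {6}; common: ∅.
  x = 6: f ≡ 0 at y ∈ {0, 3}; g ≡ 0 at y ∈ {0}; common: {0}.
Collecting: common zeros = {(4, 5), (6, 0)}, so the count is 2.
Comparison with the Bézout bound: 2 ≤ 2 = deg(f)·deg(g), as expected for curves with no common component (the bound is attained).


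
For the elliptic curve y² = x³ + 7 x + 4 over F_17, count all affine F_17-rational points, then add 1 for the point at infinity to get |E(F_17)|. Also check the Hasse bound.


Affine points = {(0, 2), (0, 15), (2, 3), (2, 14), (3, 1), (3, 16), (11, 1), (11, 16), (15, 4), (15, 13), (16, 8), (16, 9)}; affine count = 12; |E(F_17)| = 13.

Discriminant check: Δ ∝ 4a³ + 27b² = 4·7³ + 27·4² = 4·343 + 27·16 ≡ 2 (mod 17). Nonzero ⇒ E is nonsingular.
For each x ∈ F_17, compute rhs = x³ + 7·x + 4 mod 17, then count y ∈ F_17 with y² ≡ rhs.
  x = 0: rhs = 4, matching y values: 2, 15 (2 points).
  x = 1: rhs = 12, matching y values: none (0 points).
  x = 2: rhs = 9, matching y values: 3, 14 (2 points).
  x = 3: rhs = 1, matching y values: 1, 16 (2 points).
  x = 4: rhs = 11, matching y values: none (0 points).
  x = 5: rhs = 11, matching y values: none (0 points).
  x = 6: rhs = 7, matching y values: none (0 points).
  x = 7: rhs = 5, matching y values: none (0 points).
  x = 8: rhs = 11, matching y values: none (0 points).
  x = 9: rhs = 14, matching y values: none (0 points).
  x = 10: rhs = 3, matching y values: none (0 points).
  x = 11: rhs = 1, matching y values: 1, 16 (2 points).
  x = 12: rhs = 14, matching y values: none (0 points).
  x = 13: rhs = 14, matching y values: none (0 points).
  x = 14: rhs = 7, matching y values: none (0 points).
  x = 15: rhs = 16, matching y values: 4, 13 (2 points).
  x = 16: rhs = 13, matching y values: 8, 9 (2 points).
Total affine count: 12.
Full point count |E(F_17)| = 12 + 1 = 13.
Hasse bound: |13 − (17+1)| = |-5| = 5 ≤ 2√17 ≈ 8.2462 ✓.


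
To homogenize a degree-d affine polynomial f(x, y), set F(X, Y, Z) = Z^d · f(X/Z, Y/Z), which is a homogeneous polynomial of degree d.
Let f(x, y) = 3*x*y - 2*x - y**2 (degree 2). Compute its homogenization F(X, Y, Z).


F(X, Y, Z) = 3*X*Y - 2*X*Z - Y**2

deg(f) = 2.
Substitute x = X/Z, y = Y/Z into f, then multiply by Z^2.
  monomial 3·x^1·y^1 ↦ 3·X^1·Y^1·Z^0.
  monomial -2·x^1·y^0 ↦ -2·X^1·Y^0·Z^1.
  monomial -1·x^0·y^2 ↦ -1·X^0·Y^2·Z^0.
Collecting: F(X, Y, Z) = 3*X*Y - 2*X*Z - Y**2.


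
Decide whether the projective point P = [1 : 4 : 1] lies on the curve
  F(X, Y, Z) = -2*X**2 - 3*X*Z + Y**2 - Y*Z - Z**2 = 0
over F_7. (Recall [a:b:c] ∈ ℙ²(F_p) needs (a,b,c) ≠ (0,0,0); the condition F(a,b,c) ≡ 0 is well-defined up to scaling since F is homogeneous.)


F(1,4,1) ≡ 6 (mod 7); P is NOT on the curve.

Evaluate F(1, 4, 1) term-by-term (mod 7).
  -2*X**2 ↦ -2·1·1·1 = -2
  -3*X*Z ↦ -3·1·1·1 = -3
  Y**2 ↦ 1·1·16·1 = 16
  -Y*Z ↦ -1·1·4·1 = -4
  -Z**2 ↦ -1·1·1·1 = -1
Sum: F(1, 4, 1) = (-2) + (-3) + (16) + (-4) + (-1) = 6.
Reducing mod 7: 6 ≡ 6 (mod 7).
Since F(a, b, c) ≡ 6 ≠ 0 (mod 7), P does NOT lie on the curve.


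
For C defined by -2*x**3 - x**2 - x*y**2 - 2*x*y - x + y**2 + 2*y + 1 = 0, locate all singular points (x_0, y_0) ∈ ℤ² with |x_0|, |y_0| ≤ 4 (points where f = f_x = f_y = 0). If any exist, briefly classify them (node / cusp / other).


Singular points: {(0, -1)}; classification: node.

Compute partial derivatives:
  f_x = -6*x**2 - 2*x - y**2 - 2*y - 1.
  f_y = -2*x*y - 2*x + 2*y + 2.
Scan x_0 ∈ {−4, ..., 4}. For each x_0, f_y(x_0, y) is a polynomial in y; find its integer roots y ∈ {−4, ..., 4}, then test f_x and f at those candidates.
  x = -4: f_y(-4, y) = 10*y + 10; vanishes at y ∈ {-1}. (-4, -1): f_x = -88 ≠ 0.
  x = -3: f_y(-3, y) = 8*y + 8; vanishes at y ∈ {-1}. (-3, -1): f_x = -48 ≠ 0.
  x = -2: f_y(-2, y) = 6*y + 6; vanishes at y ∈ {-1}. (-2, -1): f_x = -20 ≠ 0.
  x = -1: f_y(-1, y) = 4*y + 4; vanishes at y ∈ {-1}. (-1, -1): f_x = -4 ≠ 0.
  x = 0: f_y(0, y) = 2*y + 2; vanishes at y ∈ {-1}. (0, -1): f_x = 0, f = 0 — SINGULAR.
  x = 1: f_y(1, y) = 0; vanishes at y ∈ {-4, -3, -2, -1, 0, 1, 2, 3, 4}. (1, -4): f_x = -17 ≠ 0; (1, -3): f_x = -12 ≠ 0; (1, -2): f_x = -9 ≠ 0; (1, -1): f_x = -8 ≠ 0; (1, 0): f_x = -9 ≠ 0; (1, 1): f_x = -12 ≠ 0; (1, 2): f_x = -17 ≠ 0; (1, 3): f_x = -24 ≠ 0; (1, 4): f_x = -33 ≠ 0.
  x = 2: f_y(2, y) = -2*y - 2; vanishes at y ∈ {-1}. (2, -1): f_x = -28 ≠ 0.
  x = 3: f_y(3, y) = -4*y - 4; vanishes at y ∈ {-1}. (3, -1): f_x = -60 ≠ 0.
  x = 4: f_y(4, y) = -6*y - 6; vanishes at y ∈ {-1}. (4, -1): f_x = -104 ≠ 0.
Only singular point on the grid: (0, -1).
Classify: substitute x = 0 + u, y = -1 + v and expand: f = -2*u**3 - u**2 - u*v**2 + v**2.
No constant or linear terms (consistent with a singular point). Quadratic part: -u**2 + v**2. Cubic part: -2*u**3 - u*v**2.
The quadratic part v**2 - u**2 = (v − u)(v + u) splits into two distinct linear factors, so there are two distinct tangent lines y − -1 = ±(x − 0) — this is a node (ordinary double point).
Classification: node.


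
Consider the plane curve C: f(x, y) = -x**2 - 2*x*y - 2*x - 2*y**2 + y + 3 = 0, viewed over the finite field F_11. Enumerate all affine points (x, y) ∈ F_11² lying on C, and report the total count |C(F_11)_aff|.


Affine F_11-points: {(0, 7), (0, 10), (1, 0), (1, 5), (5, 3), (5, 9), (6, 4), (6, 7), (8, 0), (8, 9), (9, 3), (9, 5)}; count = 12.

For each of the 121 pairs (x, y) ∈ F_11², evaluate f(x, y) mod 11. Record the zeros.
  x = 0: [0↦3, 1↦2, 2↦8, 3↦10, 4↦8, 5↦2, 6↦3, 7↦0, 8↦4, 9↦4, 10↦0]  zeros at y ∈ {7, 10}
  x = 1: [0↦0, 1↦8, 2↦1, 3↦1, 4↦8, 5↦0, 6↦10, 7↦5, 8↦7, 9↦5, 10↦10]  zeros at y ∈ {0, 5}
  x = 2: [0↦6, 1↦1, 2↦3, 3↦1, 4↦6, 5↦7, 6↦4, 7↦8, 8↦8, 9↦4, 10↦7]  zeros at y ∈ ∅
  x = 3: [0↦10, 1↦3, 2↦3, 3↦10, 4↦2, 5↦1, 6↦7, 7↦9, 8↦7, 9↦1, 10↦2]  zeros at y ∈ ∅
  x = 4: [0↦1, 1↦3, 2↦1, 3↦6, 4↦7, 5↦4, 6↦8, 7↦8, 8↦4, 9↦7, 10↦6]  zeros at y ∈ ∅
  x = 5: [0↦1, 1↦1, 2↦8, 3↦0, 4↦10, 5↦5, 6↦7, 7↦5, 8↦10, 9↦0, 10↦8]  zeros at y ∈ {3, 9}
  x = 6: [0↦10, 1↦8, 2↦2, 3↦3, 4↦0, 5↦4, 6↦4, 7↦0, 8↦3, 9↦2, 10↦8]  zeros at y ∈ {4, 7}
  x = 7: [0↦6, 1↦2, 2↦5, 3↦4, 4↦10, 5↦1, 6↦10, 7↦4, 8↦5, 9↦2, 10↦6]  zeros at y ∈ ∅
  x = 8: [0↦0, 1↦5, 2↦6, 3↦3, 4↦7, 5↦7, 6↦3, 7↦6, 8↦5, 9↦0, 10↦2]  zeros at y ∈ {0, 9}
  x = 9: [0↦3, 1↦6, 2↦5, 3↦0, 4↦2, 5↦0, 6↦5, 7↦6, 8↦3, 9↦7, 10↦7]  zeros at y ∈ {3, 5}
  x = 10: [0↦4, 1↦5, 2↦2, 3↦6, 4↦6, 5↦2, 6↦5, 7↦4, 8↦10, 9↦1, 10↦10]  zeros at y ∈ ∅
Collecting zeros: affine points = {(0, 7), (0, 10), (1, 0), (1, 5), (5, 3), (5, 9), (6, 4), (6, 7), (8, 0), (8, 9), (9, 3), (9, 5)}.
Total count |C(F_11)_aff| = 12.


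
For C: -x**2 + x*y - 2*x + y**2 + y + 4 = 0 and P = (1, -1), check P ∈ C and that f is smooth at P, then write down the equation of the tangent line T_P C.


Tangent line at P: 5 - 5*x = 0.

Step 1: f(1, -1) = 0, so P lies on C.
Step 2: partial derivatives
  f_x(x, y) = -2*x + y - 2, f_y(x, y) = x + 2*y + 1.
  f_x(P) = -5, f_y(P) = 0 (gradient nonzero, so P is smooth).
Step 3: tangent line at P: -5·(x − 1) + 0·(y − -1) = 0.
Expanding: 5 - 5*x = 0.


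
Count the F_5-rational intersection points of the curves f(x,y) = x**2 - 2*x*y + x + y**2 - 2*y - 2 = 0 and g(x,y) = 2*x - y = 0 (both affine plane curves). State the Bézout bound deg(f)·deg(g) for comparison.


Common zeros: ∅; count = 0; Bézout bound = 2.

deg(f) = 2, deg(g) = 1, so Bézout bound = 2.
Scan x ∈ F_5. For each x, list the y ∈ F_5 with f(x, y) ≡ 0 and those with g(x, y) ≡ 0 (mod 5); the common zeros in that column are the intersection.
  x = 0: f ≡ 0 at y ∈ ∅; g ≡ 0 at y ∈ {0}; common: ∅.
  x = 1: f ≡ 0 at y ∈ {0, 4}; g ≡ 0 at y ∈ {2}; common: ∅.
  x = 2: f ≡ 0 at y ∈ {3}; g ≡ 0 at y ∈ {4}; common: ∅.
  x = 3: f ≡ 0 at y ∈ {0, 3}; g ≡ 0 at y ∈ {1}; common: ∅.
  x = 4: f ≡ 0 at y ∈ ∅; g ≡ 0 at y ∈ {3}; common: ∅.
Collecting: common zeros = ∅, so the count is 0.
Comparison with the Bézout bound: 0 ≤ 2 = deg(f)·deg(g), as expected for curves with no common component (the affine F_5-count falls short of the bound because intersections may lie at infinity, over extension fields, or carry multiplicity).


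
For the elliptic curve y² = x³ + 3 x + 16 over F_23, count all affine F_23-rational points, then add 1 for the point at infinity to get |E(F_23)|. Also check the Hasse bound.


Affine points = {(0, 4), (0, 19), (3, 11), (3, 12), (4, 0), (5, 8), (5, 15), (7, 9), (7, 14), (8, 0), (9, 6), (9, 17), (11, 0), (12, 3), (12, 20), (15, 3), (15, 20), (17, 9), (17, 14), (19, 3), (19, 20), (20, 7), (20, 16), (21, 5), (21, 18), (22, 9), (22, 14)}; affine count = 27; |E(F_23)| = 28.

Discriminant check: Δ ∝ 4a³ + 27b² = 4·3³ + 27·16² = 4·27 + 27·256 ≡ 5 (mod 23). Nonzero ⇒ E is nonsingular.
For each x ∈ F_23, compute rhs = x³ + 3·x + 16 mod 23, then count y ∈ F_23 with y² ≡ rhs.
  x = 0: rhs = 16, matching y values: 4, 19 (2 points).
  x = 1: rhs = 20, matching y values: none (0 points).
  x = 2: rhs = 7, matching y values: none (0 points).
  x = 3: rhs = 6, matching y values: 11, 12 (2 points).
  x = 4: rhs = 0, matching y values: 0 (1 points).
  x = 5: rhs = 18, matching y values: 8, 15 (2 points).
  x = 6: rhs = 20, matching y values: none (0 points).
  x = 7: rhs = 12, matching y values: 9, 14 (2 points).
  x = 8: rhs = 0, matching y values: 0 (1 points).
  x = 9: rhs = 13, matching y values: 6, 17 (2 points).
  x = 10: rhs = 11, matching y values: none (0 points).
  x = 11: rhs = 0, matching y values: 0 (1 points).
  x = 12: rhs = 9, matching y values: 3, 20 (2 points).
  x = 13: rhs = 21, matching y values: none (0 points).
  x = 14: rhs = 19, matching y values: none (0 points).
  x = 15: rhs = 9, matching y values: 3, 20 (2 points).
  x = 16: rhs = 20, matching y values: none (0 points).
  x = 17: rhs = 12, matching y values: 9, 14 (2 points).
  x = 18: rhs = 14, matching y values: none (0 points).
  x = 19: rhs = 9, matching y values: 3, 20 (2 points).
  x = 20: rhs = 3, matching y values: 7, 16 (2 points).
  x = 21: rhs = 2, matching y values: 5, 18 (2 points).
  x = 22: rhs = 12, matching y values: 9, 14 (2 points).
Total affine count: 27.
Full point count |E(F_23)| = 27 + 1 = 28.
Hasse bound: |28 − (23+1)| = |4| = 4 ≤ 2√23 ≈ 9.5917 ✓.


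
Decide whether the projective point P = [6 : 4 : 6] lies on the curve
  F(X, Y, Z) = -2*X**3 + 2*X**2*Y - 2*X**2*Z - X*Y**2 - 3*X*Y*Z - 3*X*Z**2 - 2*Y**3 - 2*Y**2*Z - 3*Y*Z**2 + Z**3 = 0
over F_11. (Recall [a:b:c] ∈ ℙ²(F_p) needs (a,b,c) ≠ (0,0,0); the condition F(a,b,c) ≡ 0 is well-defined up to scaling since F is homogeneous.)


F(6,4,6) ≡ 0 (mod 11); P is on the curve.

Evaluate F(6, 4, 6) term-by-term (mod 11).
  -2*X**3 ↦ -2·216·1·1 = -432
  2*X**2*Y ↦ 2·36·4·1 = 288
  -2*X**2*Z ↦ -2·36·1·6 = -432
  -X*Y**2 ↦ -1·6·16·1 = -96
  -3*X*Y*Z ↦ -3·6·4·6 = -432
  -3*X*Z**2 ↦ -3·6·1·36 = -648
  -2*Y**3 ↦ -2·1·64·1 = -128
  -2*Y**2*Z ↦ -2·1·16·6 = -192
  -3*Y*Z**2 ↦ -3·1·4·36 = -432
  Z**3 ↦ 1·1·1·216 = 216
Sum: F(6, 4, 6) = (-432) + (288) + (-432) + (-96) + (-432) + (-648) + (-128) + (-192) + (-432) + (216) = -2288.
Reducing mod 11: -2288 ≡ 0 (mod 11).
Since F(a, b, c) ≡ 0 (mod 11), P lies on the curve.


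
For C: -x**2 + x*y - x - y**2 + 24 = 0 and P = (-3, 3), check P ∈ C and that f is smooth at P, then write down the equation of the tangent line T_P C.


Tangent line at P: 8*x - 9*y + 51 = 0.

Step 1: f(-3, 3) = 0, so P lies on C.
Step 2: partial derivatives
  f_x(x, y) = -2*x + y - 1, f_y(x, y) = x - 2*y.
  f_x(P) = 8, f_y(P) = -9 (gradient nonzero, so P is smooth).
Step 3: tangent line at P: 8·(x − -3) + -9·(y − 3) = 0.
Expanding: 8*x - 9*y + 51 = 0.


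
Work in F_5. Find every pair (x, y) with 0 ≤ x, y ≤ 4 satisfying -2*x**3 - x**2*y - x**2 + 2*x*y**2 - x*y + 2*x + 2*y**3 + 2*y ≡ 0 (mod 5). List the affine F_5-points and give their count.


Affine F_5-points: {(0, 0), (0, 2), (0, 3), (2, 4)}; count = 4.

For each of the 25 pairs (x, y) ∈ F_5², evaluate f(x, y) mod 5. Record the zeros.
  x = 0: [0↦0, 1↦4, 2↦0, 3↦0, 4↦1]  zeros at y ∈ {0, 2, 3}
  x = 1: [0↦4, 1↦3, 2↦3, 3↦1, 4↦4]  zeros at y ∈ ∅
  x = 2: [0↦4, 1↦1, 2↦3, 3↦2, 4↦0]  zeros at y ∈ {4}
  x = 3: [0↦3, 1↦1, 2↦3, 3↦1, 4↦2]  zeros at y ∈ ∅
  x = 4: [0↦4, 1↦1, 2↦1, 3↦1, 4↦3]  zeros at y ∈ ∅
Collecting zeros: affine points = {(0, 0), (0, 2), (0, 3), (2, 4)}.
Total count |C(F_5)_aff| = 4.


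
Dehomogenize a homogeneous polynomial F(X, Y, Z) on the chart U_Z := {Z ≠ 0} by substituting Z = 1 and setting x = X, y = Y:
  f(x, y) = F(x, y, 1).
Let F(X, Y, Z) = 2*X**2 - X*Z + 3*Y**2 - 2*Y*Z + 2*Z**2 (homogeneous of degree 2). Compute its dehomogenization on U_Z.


f(x, y) = 2*x**2 - x + 3*y**2 - 2*y + 2

On U_Z we set Z = 1. Each monomial c·X^i·Y^j·Z^k in F becomes c·x^i·y^j·1^k = c·x^i·y^j.
Substituting Z = 1: F(X, Y, 1) = 2*x**2 - x + 3*y**2 - 2*y + 2.
Note: deg(f) ≤ deg(F) = 2; strict inequality happens when F is divisible by Z (lost terms).


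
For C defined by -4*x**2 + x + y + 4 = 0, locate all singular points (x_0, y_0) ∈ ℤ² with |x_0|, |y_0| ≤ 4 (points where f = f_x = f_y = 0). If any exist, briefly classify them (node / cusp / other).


No singular points in the scanned grid; C is smooth there.

Compute partial derivatives:
  f_x = 1 - 8*x.
  f_y = 1.
f_y = 1 is a nonzero constant, so f_y never vanishes: no point (x, y) can satisfy f = f_x = f_y = 0. In particular no (x, y) ∈ {−4, ..., 4}² is singular; the curve is smooth.


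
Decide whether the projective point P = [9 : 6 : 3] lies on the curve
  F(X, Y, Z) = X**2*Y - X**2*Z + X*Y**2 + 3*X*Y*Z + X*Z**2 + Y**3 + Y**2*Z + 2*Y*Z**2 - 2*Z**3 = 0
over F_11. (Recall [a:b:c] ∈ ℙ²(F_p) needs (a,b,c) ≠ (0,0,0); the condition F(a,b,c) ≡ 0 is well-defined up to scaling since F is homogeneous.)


F(9,6,3) ≡ 5 (mod 11); P is NOT on the curve.

Evaluate F(9, 6, 3) term-by-term (mod 11).
  X**2*Y ↦ 1·81·6·1 = 486
  -X**2*Z ↦ -1·81·1·3 = -243
  X*Y**2 ↦ 1·9·36·1 = 324
  3*X*Y*Z ↦ 3·9·6·3 = 486
  X*Z**2 ↦ 1·9·1·9 = 81
  Y**3 ↦ 1·1·216·1 = 216
  Y**2*Z ↦ 1·1·36·3 = 108
  2*Y*Z**2 ↦ 2·1·6·9 = 108
  -2*Z**3 ↦ -2·1·1·27 = -54
Sum: F(9, 6, 3) = (486) + (-243) + (324) + (486) + (81) + (216) + (108) + (108) + (-54) = 1512.
Reducing mod 11: 1512 ≡ 5 (mod 11).
Since F(a, b, c) ≡ 5 ≠ 0 (mod 11), P does NOT lie on the curve.


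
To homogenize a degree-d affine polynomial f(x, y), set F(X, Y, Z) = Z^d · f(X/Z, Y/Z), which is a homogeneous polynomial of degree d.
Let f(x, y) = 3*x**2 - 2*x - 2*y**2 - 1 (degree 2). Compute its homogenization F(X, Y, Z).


F(X, Y, Z) = 3*X**2 - 2*X*Z - 2*Y**2 - Z**2

deg(f) = 2.
Substitute x = X/Z, y = Y/Z into f, then multiply by Z^2.
  monomial 3·x^2·y^0 ↦ 3·X^2·Y^0·Z^0.
  monomial -2·x^1·y^0 ↦ -2·X^1·Y^0·Z^1.
  monomial -2·x^0·y^2 ↦ -2·X^0·Y^2·Z^0.
  monomial -1·x^0·y^0 ↦ -1·X^0·Y^0·Z^2.
Collecting: F(X, Y, Z) = 3*X**2 - 2*X*Z - 2*Y**2 - Z**2.


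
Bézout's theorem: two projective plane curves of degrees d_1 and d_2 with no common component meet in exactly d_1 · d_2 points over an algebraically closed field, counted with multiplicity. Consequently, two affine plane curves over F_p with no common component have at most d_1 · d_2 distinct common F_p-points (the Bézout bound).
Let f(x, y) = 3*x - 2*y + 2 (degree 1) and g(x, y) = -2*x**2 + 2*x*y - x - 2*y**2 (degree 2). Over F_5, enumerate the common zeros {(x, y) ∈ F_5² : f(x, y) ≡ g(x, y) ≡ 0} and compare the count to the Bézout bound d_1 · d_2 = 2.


Common zeros: ∅; count = 0; Bézout bound = 2.

deg(f) = 1, deg(g) = 2, so Bézout bound = 2.
Scan x ∈ F_5. For each x, list the y ∈ F_5 with f(x, y) ≡ 0 and those with g(x, y) ≡ 0 (mod 5); the common zeros in that column are the intersection.
  x = 0: f ≡ 0 at y ∈ {1}; g ≡ 0 at y ∈ {0}; common: ∅.
  x = 1: f ≡ 0 at y ∈ {0}; g ≡ 0 at y ∈ {3}; common: ∅.
  x = 2: f ≡ 0 at y ∈ {4}; g ≡ 0 at y ∈ {0, 2}; common: ∅.
  x = 3: f ≡ 0 at y ∈ {3}; g ≡ 0 at y ∈ ∅; common: ∅.
  x = 4: f ≡ 0 at y ∈ {2}; g ≡ 0 at y ∈ {1, 3}; common: ∅.
Collecting: common zeros = ∅, so the count is 0.
Comparison with the Bézout bound: 0 ≤ 2 = deg(f)·deg(g), as expected for curves with no common component (the affine F_5-count falls short of the bound because intersections may lie at infinity, over extension fields, or carry multiplicity).


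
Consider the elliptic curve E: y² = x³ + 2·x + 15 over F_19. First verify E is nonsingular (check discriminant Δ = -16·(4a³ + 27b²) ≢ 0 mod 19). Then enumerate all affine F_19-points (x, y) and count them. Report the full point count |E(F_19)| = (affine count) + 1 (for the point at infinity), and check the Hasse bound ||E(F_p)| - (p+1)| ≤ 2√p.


Affine points = {(4, 7), (4, 12), (5, 6), (5, 13), (7, 7), (7, 12), (8, 7), (8, 12), (10, 3), (10, 16), (11, 0), (12, 0), (15, 0), (16, 1), (16, 18)}; affine count = 15; |E(F_19)| = 16.

Discriminant check: Δ ∝ 4a³ + 27b² = 4·2³ + 27·15² = 4·8 + 27·225 ≡ 8 (mod 19). Nonzero ⇒ E is nonsingular.
For each x ∈ F_19, compute rhs = x³ + 2·x + 15 mod 19, then count y ∈ F_19 with y² ≡ rhs.
  x = 0: rhs = 15, matching y values: none (0 points).
  x = 1: rhs = 18, matching y values: none (0 points).
  x = 2: rhs = 8, matching y values: none (0 points).
  x = 3: rhs = 10, matching y values: none (0 points).
  x = 4: rhs = 11, matching y values: 7, 12 (2 points).
  x = 5: rhs = 17, matching y values: 6, 13 (2 points).
  x = 6: rhs = 15, matching y values: none (0 points).
  x = 7: rhs = 11, matching y values: 7, 12 (2 points).
  x = 8: rhs = 11, matching y values: 7, 12 (2 points).
  x = 9: rhs = 2, matching y values: none (0 points).
  x = 10: rhs = 9, matching y values: 3, 16 (2 points).
  x = 11: rhs = 0, matching y values: 0 (1 points).
  x = 12: rhs = 0, matching y values: 0 (1 points).
  x = 13: rhs = 15, matching y values: none (0 points).
  x = 14: rhs = 13, matching y values: none (0 points).
  x = 15: rhs = 0, matching y values: 0 (1 points).
  x = 16: rhs = 1, matching y values: 1, 18 (2 points).
  x = 17: rhs = 3, matching y values: none (0 points).
  x = 18: rhs = 12, matching y values: none (0 points).
Total affine count: 15.
Full point count |E(F_19)| = 15 + 1 = 16.
Hasse bound: |16 − (19+1)| = |-4| = 4 ≤ 2√19 ≈ 8.7178 ✓.


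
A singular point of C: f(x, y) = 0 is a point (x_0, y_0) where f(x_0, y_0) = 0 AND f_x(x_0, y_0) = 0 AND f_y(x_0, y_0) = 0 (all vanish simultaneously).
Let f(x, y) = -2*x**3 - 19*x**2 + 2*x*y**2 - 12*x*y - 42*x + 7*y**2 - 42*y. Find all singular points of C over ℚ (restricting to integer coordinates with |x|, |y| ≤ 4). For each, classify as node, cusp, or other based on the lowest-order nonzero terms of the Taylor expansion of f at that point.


Singular points: {(-3, 3)}; classification: node.

Compute partial derivatives:
  f_x = -6*x**2 - 38*x + 2*y**2 - 12*y - 42.
  f_y = 4*x*y - 12*x + 14*y - 42.
Scan x_0 ∈ {−4, ..., 4}. For each x_0, f_y(x_0, y) is a polynomial in y; find its integer roots y ∈ {−4, ..., 4}, then test f_x and f at those candidates.
  x = -4: f_y(-4, y) = 6 - 2*y; vanishes at y ∈ {3}. (-4, 3): f_x = -4 ≠ 0.
  x = -3: f_y(-3, y) = 2*y - 6; vanishes at y ∈ {3}. (-3, 3): f_x = 0, f = 0 — SINGULAR.
  x = -2: f_y(-2, y) = 6*y - 18; vanishes at y ∈ {3}. (-2, 3): f_x = -8 ≠ 0.
  x = -1: f_y(-1, y) = 10*y - 30; vanishes at y ∈ {3}. (-1, 3): f_x = -28 ≠ 0.
  x = 0: f_y(0, y) = 14*y - 42; vanishes at y ∈ {3}. (0, 3): f_x = -60 ≠ 0.
  x = 1: f_y(1, y) = 18*y - 54; vanishes at y ∈ {3}. (1, 3): f_x = -104 ≠ 0.
  x = 2: f_y(2, y) = 22*y - 66; vanishes at y ∈ {3}. (2, 3): f_x = -160 ≠ 0.
  x = 3: f_y(3, y) = 26*y - 78; vanishes at y ∈ {3}. (3, 3): f_x = -228 ≠ 0.
  x = 4: f_y(4, y) = 30*y - 90; vanishes at y ∈ {3}. (4, 3): f_x = -308 ≠ 0.
Only singular point on the grid: (-3, 3).
Classify: substitute x = -3 + u, y = 3 + v and expand: f = -2*u**3 - u**2 + 2*u*v**2 + v**2.
No constant or linear terms (consistent with a singular point). Quadratic part: -u**2 + v**2. Cubic part: -2*u**3 + 2*u*v**2.
The quadratic part v**2 - u**2 = (v − u)(v + u) splits into two distinct linear factors, so there are two distinct tangent lines y − 3 = ±(x − -3) — this is a node (ordinary double point).
Classification: node.


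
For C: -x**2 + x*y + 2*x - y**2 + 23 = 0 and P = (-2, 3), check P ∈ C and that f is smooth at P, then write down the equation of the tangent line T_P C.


Tangent line at P: 9*x - 8*y + 42 = 0.

Step 1: f(-2, 3) = 0, so P lies on C.
Step 2: partial derivatives
  f_x(x, y) = -2*x + y + 2, f_y(x, y) = x - 2*y.
  f_x(P) = 9, f_y(P) = -8 (gradient nonzero, so P is smooth).
Step 3: tangent line at P: 9·(x − -2) + -8·(y − 3) = 0.
Expanding: 9*x - 8*y + 42 = 0.


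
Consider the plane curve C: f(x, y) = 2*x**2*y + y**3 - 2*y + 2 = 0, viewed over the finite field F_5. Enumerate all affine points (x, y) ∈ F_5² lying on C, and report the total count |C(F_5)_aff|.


Affine F_5-points: {(1, 2), (2, 4), (3, 4), (4, 2)}; count = 4.

For each of the 25 pairs (x, y) ∈ F_5², evaluate f(x, y) mod 5. Record the zeros.
  x = 0: [0↦2, 1↦1, 2↦1, 3↦3, 4↦3]  zeros at y ∈ ∅
  x = 1: [0↦2, 1↦3, 2↦0, 3↦4, 4↦1]  zeros at y ∈ {2}
  x = 2: [0↦2, 1↦4, 2↦2, 3↦2, 4↦0]  zeros at y ∈ {4}
  x = 3: [0↦2, 1↦4, 2↦2, 3↦2, 4↦0]  zeros at y ∈ {4}
  x = 4: [0↦2, 1↦3, 2↦0, 3↦4, 4↦1]  zeros at y ∈ {2}
Collecting zeros: affine points = {(1, 2), (2, 4), (3, 4), (4, 2)}.
Total count |C(F_5)_aff| = 4.


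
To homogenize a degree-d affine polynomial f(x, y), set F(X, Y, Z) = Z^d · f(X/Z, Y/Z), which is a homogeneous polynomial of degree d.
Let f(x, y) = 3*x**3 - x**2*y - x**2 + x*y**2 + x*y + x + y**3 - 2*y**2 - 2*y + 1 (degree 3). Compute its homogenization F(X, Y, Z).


F(X, Y, Z) = 3*X**3 - X**2*Y - X**2*Z + X*Y**2 + X*Y*Z + X*Z**2 + Y**3 - 2*Y**2*Z - 2*Y*Z**2 + Z**3

deg(f) = 3.
Substitute x = X/Z, y = Y/Z into f, then multiply by Z^3.
  monomial 3·x^3·y^0 ↦ 3·X^3·Y^0·Z^0.
  monomial -1·x^2·y^1 ↦ -1·X^2·Y^1·Z^0.
  monomial -1·x^2·y^0 ↦ -1·X^2·Y^0·Z^1.
  monomial 1·x^1·y^2 ↦ 1·X^1·Y^2·Z^0.
  monomial 1·x^1·y^1 ↦ 1·X^1·Y^1·Z^1.
  monomial 1·x^1·y^0 ↦ 1·X^1·Y^0·Z^2.
  monomial 1·x^0·y^3 ↦ 1·X^0·Y^3·Z^0.
  monomial -2·x^0·y^2 ↦ -2·X^0·Y^2·Z^1.
  monomial -2·x^0·y^1 ↦ -2·X^0·Y^1·Z^2.
  monomial 1·x^0·y^0 ↦ 1·X^0·Y^0·Z^3.
Collecting: F(X, Y, Z) = 3*X**3 - X**2*Y - X**2*Z + X*Y**2 + X*Y*Z + X*Z**2 + Y**3 - 2*Y**2*Z - 2*Y*Z**2 + Z**3.


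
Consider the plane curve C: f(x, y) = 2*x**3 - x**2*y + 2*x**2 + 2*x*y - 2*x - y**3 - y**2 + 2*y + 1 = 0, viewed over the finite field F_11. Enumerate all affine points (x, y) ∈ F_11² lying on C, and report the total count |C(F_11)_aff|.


Affine F_11-points: {(1, 5), (1, 6), (1, 10), (2, 8), (3, 5), (3, 8), (4, 3), (5, 2), (7, 2), (8, 1), (9, 1), (9, 8), (10, 1), (10, 2), (10, 7)}; count = 15.

For each of the 121 pairs (x, y) ∈ F_11², evaluate f(x, y) mod 11. Record the zeros.
  x = 0: [0↦1, 1↦1, 2↦4, 3↦4, 4↦6, 5↦4, 6↦3, 7↦8, 8↦2, 9↦1, 10↦10]  zeros at y ∈ ∅
  x = 1: [0↦3, 1↦4, 2↦8, 3↦9, 4↦1, 5↦0, 6↦0, 7↦6, 8↦1, 9↦1, 10↦0]  zeros at y ∈ {5, 6, 10}
  x = 2: [0↦10, 1↦10, 2↦2, 3↦2, 4↦4, 5↦2, 6↦1, 7↦6, 8↦0, 9↦10, 10↦8]  zeros at y ∈ {8}
  x = 3: [0↦1, 1↦9, 2↦9, 3↦6, 4↦5, 5↦0, 6↦7, 7↦9, 8↦0, 9↦7, 10↦2]  zeros at y ∈ {5, 8}
  x = 4: [0↦10, 1↦2, 2↦8, 3↦0, 4↦5, 5↦6, 6↦8, 7↦5, 8↦2, 9↦4, 10↦5]  zeros at y ∈ {3}
  x = 5: [0↦5, 1↦1, 2↦0, 3↦7, 4↦5, 5↦10, 6↦5, 7↦6, 8↦7, 9↦2, 10↦7]  zeros at y ∈ {2}
  x = 6: [0↦9, 1↦7, 2↦8, 3↦6, 4↦6, 5↦2, 6↦10, 7↦2, 8↦5, 9↦2, 10↦9]  zeros at y ∈ ∅
  x = 7: [0↦1, 1↦10, 2↦0, 3↦9, 4↦9, 5↦5, 6↦2, 7↦5, 8↦8, 9↦5, 10↦1]  zeros at y ∈ {2}
  x = 8: [0↦4, 1↦0, 2↦10, 3↦6, 4↦4, 5↦9, 6↦4, 7↦5, 8↦6, 9↦1, 10↦6]  zeros at y ∈ {1}
  x = 9: [0↦8, 1↦0, 2↦6, 3↦9, 4↦3, 5↦4, 6↦6, 7↦3, 8↦0, 9↦2, 10↦3]  zeros at y ∈ {1, 8}
  x = 10: [0↦3, 1↦0, 2↦0, 3↦8, 4↦7, 5↦2, 6↦9, 7↦0, 8↦2, 9↦9, 10↦4]  zeros at y ∈ {1, 2, 7}
Collecting zeros: affine points = {(1, 5), (1, 6), (1, 10), (2, 8), (3, 5), (3, 8), (4, 3), (5, 2), (7, 2), (8, 1), (9, 1), (9, 8), (10, 1), (10, 2), (10, 7)}.
Total count |C(F_11)_aff| = 15.


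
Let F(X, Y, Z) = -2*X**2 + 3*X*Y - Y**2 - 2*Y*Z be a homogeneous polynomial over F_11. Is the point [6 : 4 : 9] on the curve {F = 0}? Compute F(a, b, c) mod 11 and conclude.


F(6,4,9) ≡ 0 (mod 11); P is on the curve.

Evaluate F(6, 4, 9) term-by-term (mod 11).
  -2*X**2 ↦ -2·36·1·1 = -72
  3*X*Y ↦ 3·6·4·1 = 72
  -Y**2 ↦ -1·1·16·1 = -16
  -2*Y*Z ↦ -2·1·4·9 = -72
Sum: F(6, 4, 9) = (-72) + (72) + (-16) + (-72) = -88.
Reducing mod 11: -88 ≡ 0 (mod 11).
Since F(a, b, c) ≡ 0 (mod 11), P lies on the curve.


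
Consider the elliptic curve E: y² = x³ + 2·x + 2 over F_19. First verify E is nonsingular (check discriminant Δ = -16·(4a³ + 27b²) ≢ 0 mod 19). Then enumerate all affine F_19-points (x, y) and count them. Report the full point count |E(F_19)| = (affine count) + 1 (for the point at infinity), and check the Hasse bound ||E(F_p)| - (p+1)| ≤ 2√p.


Affine points = {(1, 9), (1, 10), (3, 4), (3, 15), (4, 6), (4, 13), (5, 2), (5, 17), (7, 6), (7, 13), (8, 6), (8, 13), (11, 5), (11, 14), (12, 5), (12, 14), (14, 0), (15, 5), (15, 14), (16, 8), (16, 11), (17, 3), (17, 16)}; affine count = 23; |E(F_19)| = 24.

Discriminant check: Δ ∝ 4a³ + 27b² = 4·2³ + 27·2² = 4·8 + 27·4 ≡ 7 (mod 19). Nonzero ⇒ E is nonsingular.
For each x ∈ F_19, compute rhs = x³ + 2·x + 2 mod 19, then count y ∈ F_19 with y² ≡ rhs.
  x = 0: rhs = 2, matching y values: none (0 points).
  x = 1: rhs = 5, matching y values: 9, 10 (2 points).
  x = 2: rhs = 14, matching y values: none (0 points).
  x = 3: rhs = 16, matching y values: 4, 15 (2 points).
  x = 4: rhs = 17, matching y values: 6, 13 (2 points).
  x = 5: rhs = 4, matching y values: 2, 17 (2 points).
  x = 6: rhs = 2, matching y values: none (0 points).
  x = 7: rhs = 17, matching y values: 6, 13 (2 points).
  x = 8: rhs = 17, matching y values: 6, 13 (2 points).
  x = 9: rhs = 8, matching y values: none (0 points).
  x = 10: rhs = 15, matching y values: none (0 points).
  x = 11: rhs = 6, matching y values: 5, 14 (2 points).
  x = 12: rhs = 6, matching y values: 5, 14 (2 points).
  x = 13: rhs = 2, matching y values: none (0 points).
  x = 14: rhs = 0, matching y values: 0 (1 points).
  x = 15: rhs = 6, matching y values: 5, 14 (2 points).
  x = 16: rhs = 7, matching y values: 8, 11 (2 points).
  x = 17: rhs = 9, matching y values: 3, 16 (2 points).
  x = 18: rhs = 18, matching y values: none (0 points).
Total affine count: 23.
Full point count |E(F_19)| = 23 + 1 = 24.
Hasse bound: |24 − (19+1)| = |4| = 4 ≤ 2√19 ≈ 8.7178 ✓.


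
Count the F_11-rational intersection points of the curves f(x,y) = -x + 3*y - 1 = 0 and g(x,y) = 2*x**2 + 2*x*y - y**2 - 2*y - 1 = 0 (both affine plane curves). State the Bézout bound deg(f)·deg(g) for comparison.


Common zeros: ∅; count = 0; Bézout bound = 2.

deg(f) = 1, deg(g) = 2, so Bézout bound = 2.
Scan x ∈ F_11. For each x, list the y ∈ F_11 with f(x, y) ≡ 0 and those with g(x, y) ≡ 0 (mod 11); the common zeros in that column are the intersection.
  x = 0: f ≡ 0 at y ∈ {4}; g ≡ 0 at y ∈ {10}; common: ∅.
  x = 1: f ≡ 0 at y ∈ {8}; g ≡ 0 at y ∈ {1, 10}; common: ∅.
  x = 2: f ≡ 0 at y ∈ {1}; g ≡ 0 at y ∈ ∅; common: ∅.
  x = 3: f ≡ 0 at y ∈ {5}; g ≡ 0 at y ∈ ∅; common: ∅.
  x = 4: f ≡ 0 at y ∈ {9}; g ≡ 0 at y ∈ ∅; common: ∅.
  x = 5: f ≡ 0 at y ∈ {2}; g ≡ 0 at y ∈ ∅; common: ∅.
  x = 6: f ≡ 0 at y ∈ {6}; g ≡ 0 at y ∈ ∅; common: ∅.
  x = 7: f ≡ 0 at y ∈ {10}; g ≡ 0 at y ∈ {5, 7}; common: ∅.
  x = 8: f ≡ 0 at y ∈ {3}; g ≡ 0 at y ∈ {7}; common: ∅.
  x = 9: f ≡ 0 at y ∈ {7}; g ≡ 0 at y ∈ {1, 4}; common: ∅.
  x = 10: f ≡ 0 at y ∈ {0}; g ≡ 0 at y ∈ {2, 5}; common: ∅.
Collecting: common zeros = ∅, so the count is 0.
Comparison with the Bézout bound: 0 ≤ 2 = deg(f)·deg(g), as expected for curves with no common component (the affine F_11-count falls short of the bound because intersections may lie at infinity, over extension fields, or carry multiplicity).


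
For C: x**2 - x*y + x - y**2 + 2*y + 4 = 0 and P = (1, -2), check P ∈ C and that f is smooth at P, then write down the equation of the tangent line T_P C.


Tangent line at P: 5*x + 5*y + 5 = 0.

Step 1: f(1, -2) = 0, so P lies on C.
Step 2: partial derivatives
  f_x(x, y) = 2*x - y + 1, f_y(x, y) = -x - 2*y + 2.
  f_x(P) = 5, f_y(P) = 5 (gradient nonzero, so P is smooth).
Step 3: tangent line at P: 5·(x − 1) + 5·(y − -2) = 0.
Expanding: 5*x + 5*y + 5 = 0.
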